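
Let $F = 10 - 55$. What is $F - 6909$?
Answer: $-6954$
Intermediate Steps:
$F = -45$
$F - 6909 = -45 - 6909 = -6954$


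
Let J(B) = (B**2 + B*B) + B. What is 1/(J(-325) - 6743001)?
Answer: -1/6532076 ≈ -1.5309e-7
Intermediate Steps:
J(B) = B + 2*B**2 (J(B) = (B**2 + B**2) + B = 2*B**2 + B = B + 2*B**2)
1/(J(-325) - 6743001) = 1/(-325*(1 + 2*(-325)) - 6743001) = 1/(-325*(1 - 650) - 6743001) = 1/(-325*(-649) - 6743001) = 1/(210925 - 6743001) = 1/(-6532076) = -1/6532076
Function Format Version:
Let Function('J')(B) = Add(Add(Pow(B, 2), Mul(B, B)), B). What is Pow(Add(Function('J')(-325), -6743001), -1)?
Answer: Rational(-1, 6532076) ≈ -1.5309e-7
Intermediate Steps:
Function('J')(B) = Add(B, Mul(2, Pow(B, 2))) (Function('J')(B) = Add(Add(Pow(B, 2), Pow(B, 2)), B) = Add(Mul(2, Pow(B, 2)), B) = Add(B, Mul(2, Pow(B, 2))))
Pow(Add(Function('J')(-325), -6743001), -1) = Pow(Add(Mul(-325, Add(1, Mul(2, -325))), -6743001), -1) = Pow(Add(Mul(-325, Add(1, -650)), -6743001), -1) = Pow(Add(Mul(-325, -649), -6743001), -1) = Pow(Add(210925, -6743001), -1) = Pow(-6532076, -1) = Rational(-1, 6532076)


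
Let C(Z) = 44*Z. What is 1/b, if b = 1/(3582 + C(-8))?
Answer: 3230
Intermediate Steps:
b = 1/3230 (b = 1/(3582 + 44*(-8)) = 1/(3582 - 352) = 1/3230 ≈ 0.00030960)
1/b = 1/(1/3230) = 3230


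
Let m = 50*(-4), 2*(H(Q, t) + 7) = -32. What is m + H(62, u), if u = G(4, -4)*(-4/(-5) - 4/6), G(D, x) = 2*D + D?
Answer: -223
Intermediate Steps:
G(D, x) = 3*D
u = 8/5 (u = (3*4)*(-4/(-5) - 4/6) = 12*(-4*(-⅕) - 4*⅙) = 12*(⅘ - ⅔) = 12*(2/15) = 8/5 ≈ 1.6000)
H(Q, t) = -23 (H(Q, t) = -7 + (½)*(-32) = -7 - 16 = -23)
m = -200
m + H(62, u) = -200 - 23 = -223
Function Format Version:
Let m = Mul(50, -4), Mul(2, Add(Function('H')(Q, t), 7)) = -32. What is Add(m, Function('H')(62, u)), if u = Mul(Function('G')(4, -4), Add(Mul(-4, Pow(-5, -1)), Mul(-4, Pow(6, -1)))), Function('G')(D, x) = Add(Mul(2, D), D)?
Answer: -223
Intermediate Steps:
Function('G')(D, x) = Mul(3, D)
u = Rational(8, 5) (u = Mul(Mul(3, 4), Add(Mul(-4, Pow(-5, -1)), Mul(-4, Pow(6, -1)))) = Mul(12, Add(Mul(-4, Rational(-1, 5)), Mul(-4, Rational(1, 6)))) = Mul(12, Add(Rational(4, 5), Rational(-2, 3))) = Mul(12, Rational(2, 15)) = Rational(8, 5) ≈ 1.6000)
Function('H')(Q, t) = -23 (Function('H')(Q, t) = Add(-7, Mul(Rational(1, 2), -32)) = Add(-7, -16) = -23)
m = -200
Add(m, Function('H')(62, u)) = Add(-200, -23) = -223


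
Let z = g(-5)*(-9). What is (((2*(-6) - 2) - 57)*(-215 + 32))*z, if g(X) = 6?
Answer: -701622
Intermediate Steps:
z = -54 (z = 6*(-9) = -54)
(((2*(-6) - 2) - 57)*(-215 + 32))*z = (((2*(-6) - 2) - 57)*(-215 + 32))*(-54) = (((-12 - 2) - 57)*(-183))*(-54) = ((-14 - 57)*(-183))*(-54) = -71*(-183)*(-54) = 12993*(-54) = -701622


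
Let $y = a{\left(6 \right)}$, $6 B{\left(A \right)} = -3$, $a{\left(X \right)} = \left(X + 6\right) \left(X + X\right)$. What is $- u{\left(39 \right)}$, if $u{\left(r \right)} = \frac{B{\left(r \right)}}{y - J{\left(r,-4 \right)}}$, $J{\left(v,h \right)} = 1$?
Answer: $\frac{1}{286} \approx 0.0034965$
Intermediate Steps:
$a{\left(X \right)} = 2 X \left(6 + X\right)$ ($a{\left(X \right)} = \left(6 + X\right) 2 X = 2 X \left(6 + X\right)$)
$B{\left(A \right)} = - \frac{1}{2}$ ($B{\left(A \right)} = \frac{1}{6} \left(-3\right) = - \frac{1}{2}$)
$y = 144$ ($y = 2 \cdot 6 \left(6 + 6\right) = 2 \cdot 6 \cdot 12 = 144$)
$u{\left(r \right)} = - \frac{1}{286}$ ($u{\left(r \right)} = - \frac{1}{2 \left(144 - 1\right)} = - \frac{1}{2 \cdot 143} = \left(- \frac{1}{2}\right) \frac{1}{143} = - \frac{1}{286}$)
$- u{\left(39 \right)} = \left(-1\right) \left(- \frac{1}{286}\right) = \frac{1}{286}$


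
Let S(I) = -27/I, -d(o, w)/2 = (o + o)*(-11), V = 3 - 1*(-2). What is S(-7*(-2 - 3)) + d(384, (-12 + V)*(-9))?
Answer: 591333/35 ≈ 16895.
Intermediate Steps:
V = 5 (V = 3 + 2 = 5)
d(o, w) = 44*o (d(o, w) = -2*(o + o)*(-11) = -2*2*o*(-11) = -(-44)*o = 44*o)
S(-7*(-2 - 3)) + d(384, (-12 + V)*(-9)) = -27*(-1/(7*(-2 - 3))) + 44*384 = -27/((-7*(-5))) + 16896 = -27/35 + 16896 = 591333/35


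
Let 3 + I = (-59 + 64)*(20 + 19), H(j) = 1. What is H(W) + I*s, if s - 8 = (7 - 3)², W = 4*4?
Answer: 4609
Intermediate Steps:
W = 16
s = 24 (s = 8 + (7 - 3)² = 8 + 4² = 8 + 16 = 24)
I = 192 (I = -3 + (-59 + 64)*(20 + 19) = -3 + 5*39 = -3 + 195 = 192)
H(W) + I*s = 1 + 192*24 = 1 + 4608 = 4609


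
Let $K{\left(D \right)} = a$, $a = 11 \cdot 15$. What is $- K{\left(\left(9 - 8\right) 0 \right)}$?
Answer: $-165$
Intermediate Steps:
$a = 165$
$K{\left(D \right)} = 165$
$- K{\left(\left(9 - 8\right) 0 \right)} = \left(-1\right) 165 = -165$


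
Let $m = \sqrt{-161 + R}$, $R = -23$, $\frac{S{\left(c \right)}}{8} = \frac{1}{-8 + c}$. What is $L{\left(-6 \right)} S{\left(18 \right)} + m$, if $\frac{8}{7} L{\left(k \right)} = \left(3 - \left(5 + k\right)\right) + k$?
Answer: $- \frac{7}{5} + 2 i \sqrt{46} \approx -1.4 + 13.565 i$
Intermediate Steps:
$S{\left(c \right)} = \frac{8}{-8 + c}$
$L{\left(k \right)} = - \frac{7}{4}$ ($L{\left(k \right)} = \frac{7 \left(\left(3 - \left(5 + k\right)\right) + k\right)}{8} = \frac{7 \left(\left(-2 - k\right) + k\right)}{8} = \frac{7}{8} \left(-2\right) = - \frac{7}{4}$)
$m = 2 i \sqrt{46}$ ($m = \sqrt{-161 - 23} = \sqrt{-184} = 2 i \sqrt{46} \approx 13.565 i$)
$L{\left(-6 \right)} S{\left(18 \right)} + m = - \frac{7 \frac{8}{-8 + 18}}{4} + 2 i \sqrt{46} = - \frac{7 \cdot \frac{8}{10}}{4} + 2 i \sqrt{46} = - \frac{7 \cdot 8 \cdot \frac{1}{10}}{4} + 2 i \sqrt{46} = \left(- \frac{7}{4}\right) \frac{4}{5} + 2 i \sqrt{46} = - \frac{7}{5} + 2 i \sqrt{46}$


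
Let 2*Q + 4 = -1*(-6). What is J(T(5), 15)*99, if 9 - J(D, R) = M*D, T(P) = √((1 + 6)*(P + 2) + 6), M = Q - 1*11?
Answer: 891 + 990*√55 ≈ 8233.0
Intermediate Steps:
Q = 1 (Q = -2 + (-1*(-6))/2 = -2 + (½)*6 = -2 + 3 = 1)
M = -10 (M = 1 - 1*11 = 1 - 11 = -10)
T(P) = √(20 + 7*P) (T(P) = √(7*(2 + P) + 6) = √((14 + 7*P) + 6) = √(20 + 7*P))
J(D, R) = 9 + 10*D (J(D, R) = 9 - (-10)*D = 9 + 10*D)
J(T(5), 15)*99 = (9 + 10*√(20 + 7*5))*99 = (9 + 10*√(20 + 35))*99 = (9 + 10*√55)*99 = 891 + 990*√55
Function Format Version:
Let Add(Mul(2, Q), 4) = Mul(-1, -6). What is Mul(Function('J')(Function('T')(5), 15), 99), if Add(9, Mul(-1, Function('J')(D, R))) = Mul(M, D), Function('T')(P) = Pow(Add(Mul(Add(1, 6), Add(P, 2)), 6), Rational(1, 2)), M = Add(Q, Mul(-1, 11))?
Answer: Add(891, Mul(990, Pow(55, Rational(1, 2)))) ≈ 8233.0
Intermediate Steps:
Q = 1 (Q = Add(-2, Mul(Rational(1, 2), Mul(-1, -6))) = Add(-2, Mul(Rational(1, 2), 6)) = Add(-2, 3) = 1)
M = -10 (M = Add(1, Mul(-1, 11)) = Add(1, -11) = -10)
Function('T')(P) = Pow(Add(20, Mul(7, P)), Rational(1, 2)) (Function('T')(P) = Pow(Add(Mul(7, Add(2, P)), 6), Rational(1, 2)) = Pow(Add(Add(14, Mul(7, P)), 6), Rational(1, 2)) = Pow(Add(20, Mul(7, P)), Rational(1, 2)))
Function('J')(D, R) = Add(9, Mul(10, D)) (Function('J')(D, R) = Add(9, Mul(-1, Mul(-10, D))) = Add(9, Mul(10, D)))
Mul(Function('J')(Function('T')(5), 15), 99) = Mul(Add(9, Mul(10, Pow(Add(20, Mul(7, 5)), Rational(1, 2)))), 99) = Mul(Add(9, Mul(10, Pow(Add(20, 35), Rational(1, 2)))), 99) = Mul(Add(9, Mul(10, Pow(55, Rational(1, 2)))), 99) = Add(891, Mul(990, Pow(55, Rational(1, 2))))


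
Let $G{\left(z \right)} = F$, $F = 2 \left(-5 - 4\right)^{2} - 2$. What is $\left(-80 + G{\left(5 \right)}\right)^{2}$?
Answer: $6400$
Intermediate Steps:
$F = 160$ ($F = 2 \left(-5 - 4\right)^{2} - 2 = 2 \left(-9\right)^{2} - 2 = 2 \cdot 81 - 2 = 162 - 2 = 160$)
$G{\left(z \right)} = 160$
$\left(-80 + G{\left(5 \right)}\right)^{2} = \left(-80 + 160\right)^{2} = 80^{2} = 6400$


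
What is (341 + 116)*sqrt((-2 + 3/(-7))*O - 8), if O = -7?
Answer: 1371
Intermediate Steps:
(341 + 116)*sqrt((-2 + 3/(-7))*O - 8) = (341 + 116)*sqrt((-2 + 3/(-7))*(-7) - 8) = 457*sqrt((-2 + 3*(-1/7))*(-7) - 8) = 457*sqrt((-2 - 3/7)*(-7) - 8) = 457*sqrt(-17/7*(-7) - 8) = 457*sqrt(17 - 8) = 457*sqrt(9) = 457*3 = 1371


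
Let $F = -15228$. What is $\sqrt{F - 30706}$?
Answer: $i \sqrt{45934} \approx 214.32 i$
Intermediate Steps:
$\sqrt{F - 30706} = \sqrt{-15228 - 30706} = \sqrt{-45934} = i \sqrt{45934}$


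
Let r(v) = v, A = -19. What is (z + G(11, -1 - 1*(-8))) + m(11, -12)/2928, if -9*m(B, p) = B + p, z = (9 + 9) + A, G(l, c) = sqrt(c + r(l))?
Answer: -26351/26352 + 3*sqrt(2) ≈ 3.2427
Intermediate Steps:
G(l, c) = sqrt(c + l)
z = -1 (z = (9 + 9) - 19 = 18 - 19 = -1)
m(B, p) = -B/9 - p/9 (m(B, p) = -(B + p)/9 = -B/9 - p/9)
(z + G(11, -1 - 1*(-8))) + m(11, -12)/2928 = (-1 + sqrt((-1 - 1*(-8)) + 11)) + (-1/9*11 - 1/9*(-12))/2928 = (-1 + sqrt((-1 + 8) + 11)) + (-11/9 + 4/3)*(1/2928) = (-1 + sqrt(7 + 11)) + (1/9)*(1/2928) = (-1 + sqrt(18)) + 1/26352 = (-1 + 3*sqrt(2)) + 1/26352 = -26351/26352 + 3*sqrt(2)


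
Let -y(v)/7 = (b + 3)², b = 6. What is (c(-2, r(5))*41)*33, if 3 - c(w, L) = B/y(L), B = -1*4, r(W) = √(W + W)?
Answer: 765347/189 ≈ 4049.5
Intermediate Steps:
r(W) = √2*√W (r(W) = √(2*W) = √2*√W)
B = -4
y(v) = -567 (y(v) = -7*(6 + 3)² = -7*9² = -7*81 = -567)
c(w, L) = 1697/567 (c(w, L) = 3 - (-4)/(-567) = 3 - (-4)*(-1)/567 = 3 - 1*4/567 = 3 - 4/567 = 1697/567)
(c(-2, r(5))*41)*33 = ((1697/567)*41)*33 = (69577/567)*33 = 765347/189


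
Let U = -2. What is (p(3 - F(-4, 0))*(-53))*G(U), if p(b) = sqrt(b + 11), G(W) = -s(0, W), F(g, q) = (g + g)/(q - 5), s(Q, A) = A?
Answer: -106*sqrt(310)/5 ≈ -373.26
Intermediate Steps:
F(g, q) = 2*g/(-5 + q) (F(g, q) = (2*g)/(-5 + q) = 2*g/(-5 + q))
G(W) = -W
p(b) = sqrt(11 + b)
(p(3 - F(-4, 0))*(-53))*G(U) = (sqrt(11 + (3 - 2*(-4)/(-5 + 0)))*(-53))*(-1*(-2)) = (sqrt(11 + (3 - 2*(-4)/(-5)))*(-53))*2 = (sqrt(11 + (3 - 2*(-4)*(-1)/5))*(-53))*2 = (sqrt(11 + (3 - 1*8/5))*(-53))*2 = (sqrt(11 + (3 - 8/5))*(-53))*2 = (sqrt(11 + 7/5)*(-53))*2 = (sqrt(62/5)*(-53))*2 = ((sqrt(310)/5)*(-53))*2 = -53*sqrt(310)/5*2 = -106*sqrt(310)/5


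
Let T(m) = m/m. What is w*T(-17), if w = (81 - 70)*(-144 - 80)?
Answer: -2464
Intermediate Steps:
T(m) = 1
w = -2464 (w = 11*(-224) = -2464)
w*T(-17) = -2464*1 = -2464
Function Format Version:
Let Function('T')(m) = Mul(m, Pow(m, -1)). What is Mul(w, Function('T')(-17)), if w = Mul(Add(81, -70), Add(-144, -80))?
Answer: -2464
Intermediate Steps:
Function('T')(m) = 1
w = -2464 (w = Mul(11, -224) = -2464)
Mul(w, Function('T')(-17)) = Mul(-2464, 1) = -2464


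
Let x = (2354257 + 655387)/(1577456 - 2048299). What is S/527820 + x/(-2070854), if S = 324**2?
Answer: 4264922248394498/21443723564959585 ≈ 0.19889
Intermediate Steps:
x = -3009644/470843 (x = 3009644/(-470843) = 3009644*(-1/470843) = -3009644/470843 ≈ -6.3920)
S = 104976
S/527820 + x/(-2070854) = 104976/527820 - 3009644/470843/(-2070854) = 104976*(1/527820) - 3009644/470843*(-1/2070854) = 8748/43985 + 1504822/487523554961 = 4264922248394498/21443723564959585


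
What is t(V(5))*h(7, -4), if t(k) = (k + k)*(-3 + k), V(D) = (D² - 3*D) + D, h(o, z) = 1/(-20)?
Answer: -18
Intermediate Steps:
h(o, z) = -1/20
V(D) = D² - 2*D
t(k) = 2*k*(-3 + k) (t(k) = (2*k)*(-3 + k) = 2*k*(-3 + k))
t(V(5))*h(7, -4) = (2*(5*(-2 + 5))*(-3 + 5*(-2 + 5)))*(-1/20) = (2*(5*3)*(-3 + 5*3))*(-1/20) = (2*15*(-3 + 15))*(-1/20) = (2*15*12)*(-1/20) = 360*(-1/20) = -18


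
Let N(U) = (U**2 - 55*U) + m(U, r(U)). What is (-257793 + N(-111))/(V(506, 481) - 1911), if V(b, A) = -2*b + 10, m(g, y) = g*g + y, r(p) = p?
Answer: 75719/971 ≈ 77.980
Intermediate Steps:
m(g, y) = y + g**2 (m(g, y) = g**2 + y = y + g**2)
V(b, A) = 10 - 2*b
N(U) = -54*U + 2*U**2 (N(U) = (U**2 - 55*U) + (U + U**2) = -54*U + 2*U**2)
(-257793 + N(-111))/(V(506, 481) - 1911) = (-257793 + 2*(-111)*(-27 - 111))/((10 - 2*506) - 1911) = (-257793 + 2*(-111)*(-138))/((10 - 1012) - 1911) = (-257793 + 30636)/(-1002 - 1911) = -227157/(-2913) = -227157*(-1/2913) = 75719/971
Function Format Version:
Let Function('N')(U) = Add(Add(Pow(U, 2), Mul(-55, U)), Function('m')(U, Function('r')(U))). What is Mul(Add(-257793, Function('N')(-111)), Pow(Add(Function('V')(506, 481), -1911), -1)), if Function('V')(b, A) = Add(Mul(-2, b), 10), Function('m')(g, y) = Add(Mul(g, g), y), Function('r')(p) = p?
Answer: Rational(75719, 971) ≈ 77.980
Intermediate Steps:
Function('m')(g, y) = Add(y, Pow(g, 2)) (Function('m')(g, y) = Add(Pow(g, 2), y) = Add(y, Pow(g, 2)))
Function('V')(b, A) = Add(10, Mul(-2, b))
Function('N')(U) = Add(Mul(-54, U), Mul(2, Pow(U, 2))) (Function('N')(U) = Add(Add(Pow(U, 2), Mul(-55, U)), Add(U, Pow(U, 2))) = Add(Mul(-54, U), Mul(2, Pow(U, 2))))
Mul(Add(-257793, Function('N')(-111)), Pow(Add(Function('V')(506, 481), -1911), -1)) = Mul(Add(-257793, Mul(2, -111, Add(-27, -111))), Pow(Add(Add(10, Mul(-2, 506)), -1911), -1)) = Mul(Add(-257793, Mul(2, -111, -138)), Pow(Add(Add(10, -1012), -1911), -1)) = Mul(Add(-257793, 30636), Pow(Add(-1002, -1911), -1)) = Mul(-227157, Pow(-2913, -1)) = Mul(-227157, Rational(-1, 2913)) = Rational(75719, 971)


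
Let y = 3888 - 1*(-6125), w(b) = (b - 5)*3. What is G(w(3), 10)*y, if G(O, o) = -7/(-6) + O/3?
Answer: -50065/6 ≈ -8344.2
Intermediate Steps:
w(b) = -15 + 3*b (w(b) = (-5 + b)*3 = -15 + 3*b)
y = 10013 (y = 3888 + 6125 = 10013)
G(O, o) = 7/6 + O/3 (G(O, o) = -7*(-⅙) + O*(⅓) = 7/6 + O/3)
G(w(3), 10)*y = (7/6 + (-15 + 3*3)/3)*10013 = (7/6 + (-15 + 9)/3)*10013 = (7/6 + (⅓)*(-6))*10013 = (7/6 - 2)*10013 = -⅚*10013 = -50065/6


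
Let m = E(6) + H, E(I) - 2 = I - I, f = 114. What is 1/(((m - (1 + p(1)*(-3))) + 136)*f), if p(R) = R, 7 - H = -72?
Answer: 1/24966 ≈ 4.0054e-5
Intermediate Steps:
H = 79 (H = 7 - 1*(-72) = 7 + 72 = 79)
E(I) = 2 (E(I) = 2 + (I - I) = 2 + 0 = 2)
m = 81 (m = 2 + 79 = 81)
1/(((m - (1 + p(1)*(-3))) + 136)*f) = 1/(((81 - (1 + 1*(-3))) + 136)*114) = 1/(((81 - (1 - 3)) + 136)*114) = 1/(((81 - 1*(-2)) + 136)*114) = 1/(((81 + 2) + 136)*114) = 1/((83 + 136)*114) = 1/(219*114) = 1/24966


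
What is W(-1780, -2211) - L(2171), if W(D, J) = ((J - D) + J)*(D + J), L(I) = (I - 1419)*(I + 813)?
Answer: 8300254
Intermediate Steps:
L(I) = (-1419 + I)*(813 + I)
W(D, J) = (D + J)*(-D + 2*J) (W(D, J) = (-D + 2*J)*(D + J) = (D + J)*(-D + 2*J))
W(-1780, -2211) - L(2171) = (-1*(-1780)² + 2*(-2211)² - 1780*(-2211)) - (-1153647 + 2171² - 606*2171) = (-1*3168400 + 2*4888521 + 3935580) - (-1153647 + 4713241 - 1315626) = (-3168400 + 9777042 + 3935580) - 1*2243968 = 10544222 - 2243968 = 8300254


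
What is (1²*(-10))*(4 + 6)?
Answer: -100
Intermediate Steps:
(1²*(-10))*(4 + 6) = (1*(-10))*10 = -10*10 = -100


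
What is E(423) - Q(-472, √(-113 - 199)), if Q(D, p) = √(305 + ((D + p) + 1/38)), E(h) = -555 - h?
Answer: -978 - √(-241110 + 2888*I*√78)/38 ≈ -978.68 - 12.94*I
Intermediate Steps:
Q(D, p) = √(11591/38 + D + p) (Q(D, p) = √(305 + ((D + p) + 1/38)) = √(305 + (1/38 + D + p)) = √(11591/38 + D + p))
E(423) - Q(-472, √(-113 - 199)) = (-555 - 1*423) - √(440458 + 1444*(-472) + 1444*√(-113 - 199))/38 = (-555 - 423) - √(440458 - 681568 + 1444*√(-312))/38 = -978 - √(440458 - 681568 + 1444*(2*I*√78))/38 = -978 - √(440458 - 681568 + 2888*I*√78)/38 = -978 - √(-241110 + 2888*I*√78)/38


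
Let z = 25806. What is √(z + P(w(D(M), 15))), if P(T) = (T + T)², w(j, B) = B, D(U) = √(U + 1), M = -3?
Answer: √26706 ≈ 163.42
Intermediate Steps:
D(U) = √(1 + U)
P(T) = 4*T² (P(T) = (2*T)² = 4*T²)
√(z + P(w(D(M), 15))) = √(25806 + 4*15²) = √(25806 + 4*225) = √(25806 + 900) = √26706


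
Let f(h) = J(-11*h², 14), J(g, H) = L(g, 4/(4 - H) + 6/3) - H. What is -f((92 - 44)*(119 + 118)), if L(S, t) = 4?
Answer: 10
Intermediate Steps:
J(g, H) = 4 - H
f(h) = -10 (f(h) = 4 - 1*14 = 4 - 14 = -10)
-f((92 - 44)*(119 + 118)) = -1*(-10) = 10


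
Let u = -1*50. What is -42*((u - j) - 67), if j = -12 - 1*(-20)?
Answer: 5250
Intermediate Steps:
u = -50
j = 8 (j = -12 + 20 = 8)
-42*((u - j) - 67) = -42*((-50 - 1*8) - 67) = -42*((-50 - 8) - 67) = -42*(-58 - 67) = -42*(-125) = 5250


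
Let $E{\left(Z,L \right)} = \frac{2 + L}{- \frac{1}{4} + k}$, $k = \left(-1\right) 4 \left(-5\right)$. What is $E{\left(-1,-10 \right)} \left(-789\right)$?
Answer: $\frac{25248}{79} \approx 319.59$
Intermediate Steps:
$k = 20$ ($k = \left(-4\right) \left(-5\right) = 20$)
$E{\left(Z,L \right)} = \frac{8}{79} + \frac{4 L}{79}$ ($E{\left(Z,L \right)} = \frac{2 + L}{- \frac{1}{4} + 20} = \frac{2 + L}{\frac{79}{4}} = \left(2 + L\right) \frac{4}{79} = \frac{8}{79} + \frac{4 L}{79}$)
$E{\left(-1,-10 \right)} \left(-789\right) = \left(\frac{8}{79} + \frac{4}{79} \left(-10\right)\right) \left(-789\right) = \left(\frac{8}{79} - \frac{40}{79}\right) \left(-789\right) = \left(- \frac{32}{79}\right) \left(-789\right) = \frac{25248}{79}$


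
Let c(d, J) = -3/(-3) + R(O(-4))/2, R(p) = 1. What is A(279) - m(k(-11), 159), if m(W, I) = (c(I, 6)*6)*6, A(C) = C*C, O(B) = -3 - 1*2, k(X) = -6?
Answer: 77787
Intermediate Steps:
O(B) = -5 (O(B) = -3 - 2 = -5)
A(C) = C**2
c(d, J) = 3/2 (c(d, J) = -3/(-3) + 1/2 = -3*(-1/3) + 1*(1/2) = 1 + 1/2 = 3/2)
m(W, I) = 54 (m(W, I) = ((3/2)*6)*6 = 9*6 = 54)
A(279) - m(k(-11), 159) = 279**2 - 1*54 = 77841 - 54 = 77787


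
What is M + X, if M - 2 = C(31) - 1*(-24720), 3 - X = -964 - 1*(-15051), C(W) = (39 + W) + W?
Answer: 10739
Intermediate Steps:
C(W) = 39 + 2*W
X = -14084 (X = 3 - (-964 - 1*(-15051)) = 3 - (-964 + 15051) = 3 - 1*14087 = 3 - 14087 = -14084)
M = 24823 (M = 2 + ((39 + 2*31) - 1*(-24720)) = 2 + ((39 + 62) + 24720) = 2 + (101 + 24720) = 2 + 24821 = 24823)
M + X = 24823 - 14084 = 10739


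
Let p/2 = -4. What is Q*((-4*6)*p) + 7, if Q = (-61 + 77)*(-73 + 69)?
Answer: -12281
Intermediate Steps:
p = -8 (p = 2*(-4) = -8)
Q = -64 (Q = 16*(-4) = -64)
Q*((-4*6)*p) + 7 = -64*(-4*6)*(-8) + 7 = -(-1536)*(-8) + 7 = -64*192 + 7 = -12288 + 7 = -12281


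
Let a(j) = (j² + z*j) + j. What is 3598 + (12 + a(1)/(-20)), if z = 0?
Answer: 36099/10 ≈ 3609.9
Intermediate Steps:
a(j) = j + j² (a(j) = (j² + 0*j) + j = (j² + 0) + j = j² + j = j + j²)
3598 + (12 + a(1)/(-20)) = 3598 + (12 + (1*(1 + 1))/(-20)) = 3598 + (12 + (1*2)*(-1/20)) = 3598 + (12 + 2*(-1/20)) = 3598 + (12 - ⅒) = 3598 + 119/10 = 36099/10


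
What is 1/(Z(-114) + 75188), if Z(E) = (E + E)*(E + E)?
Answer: 1/127172 ≈ 7.8634e-6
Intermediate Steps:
Z(E) = 4*E² (Z(E) = (2*E)*(2*E) = 4*E²)
1/(Z(-114) + 75188) = 1/(4*(-114)² + 75188) = 1/(4*12996 + 75188) = 1/(51984 + 75188) = 1/127172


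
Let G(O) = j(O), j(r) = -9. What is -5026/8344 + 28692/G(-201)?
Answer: -1900407/596 ≈ -3188.6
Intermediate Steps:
G(O) = -9
-5026/8344 + 28692/G(-201) = -5026/8344 + 28692/(-9) = -5026*1/8344 + 28692*(-⅑) = -359/596 - 3188 = -1900407/596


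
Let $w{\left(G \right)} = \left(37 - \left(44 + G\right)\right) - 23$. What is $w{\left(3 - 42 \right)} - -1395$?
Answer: $1404$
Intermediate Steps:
$w{\left(G \right)} = -30 - G$ ($w{\left(G \right)} = \left(-7 - G\right) - 23 = -30 - G$)
$w{\left(3 - 42 \right)} - -1395 = \left(-30 - \left(3 - 42\right)\right) - -1395 = \left(-30 - \left(3 - 42\right)\right) + 1395 = \left(-30 - -39\right) + 1395 = \left(-30 + 39\right) + 1395 = 9 + 1395 = 1404$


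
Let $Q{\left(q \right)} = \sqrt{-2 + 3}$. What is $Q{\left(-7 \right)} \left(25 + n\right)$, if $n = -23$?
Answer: $2$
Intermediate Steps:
$Q{\left(q \right)} = 1$ ($Q{\left(q \right)} = \sqrt{1} = 1$)
$Q{\left(-7 \right)} \left(25 + n\right) = 1 \left(25 - 23\right) = 1 \cdot 2 = 2$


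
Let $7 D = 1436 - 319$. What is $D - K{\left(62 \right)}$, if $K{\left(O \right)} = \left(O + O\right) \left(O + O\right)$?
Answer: $- \frac{106515}{7} \approx -15216.0$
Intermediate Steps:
$D = \frac{1117}{7}$ ($D = \frac{1436 - 319}{7} = \frac{1}{7} \cdot 1117 = \frac{1117}{7} \approx 159.57$)
$K{\left(O \right)} = 4 O^{2}$ ($K{\left(O \right)} = 2 O 2 O = 4 O^{2}$)
$D - K{\left(62 \right)} = \frac{1117}{7} - 4 \cdot 62^{2} = \frac{1117}{7} - 4 \cdot 3844 = \frac{1117}{7} - 15376 = - \frac{106515}{7}$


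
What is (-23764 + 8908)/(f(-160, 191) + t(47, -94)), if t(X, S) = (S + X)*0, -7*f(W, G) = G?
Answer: 103992/191 ≈ 544.46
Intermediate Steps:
f(W, G) = -G/7
t(X, S) = 0
(-23764 + 8908)/(f(-160, 191) + t(47, -94)) = (-23764 + 8908)/(-1/7*191 + 0) = -14856/(-191/7 + 0) = -14856/(-191/7) = -14856*(-7/191) = 103992/191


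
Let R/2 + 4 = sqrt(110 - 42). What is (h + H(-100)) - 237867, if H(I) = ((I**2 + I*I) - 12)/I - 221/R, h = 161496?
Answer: -3828969/50 - 17*sqrt(17)/4 ≈ -76597.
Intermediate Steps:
R = -8 + 4*sqrt(17) (R = -8 + 2*sqrt(110 - 42) = -8 + 2*sqrt(68) = -8 + 2*(2*sqrt(17)) = -8 + 4*sqrt(17) ≈ 8.4924)
H(I) = -221/(-8 + 4*sqrt(17)) + (-12 + 2*I**2)/I (H(I) = ((I**2 + I*I) - 12)/I - 221/(-8 + 4*sqrt(17)) = ((I**2 + I**2) - 12)/I - 221/(-8 + 4*sqrt(17)) = (2*I**2 - 12)/I - 221/(-8 + 4*sqrt(17)) = (-12 + 2*I**2)/I - 221/(-8 + 4*sqrt(17)) = -221/(-8 + 4*sqrt(17)) + (-12 + 2*I**2)/I)
(h + H(-100)) - 237867 = (161496 + (-12/(-100) + 2*(-100) + 221/(8 - 4*sqrt(17)))) - 237867 = (161496 + (-12*(-1/100) - 200 + 221/(8 - 4*sqrt(17)))) - 237867 = (161496 + (3/25 - 200 + 221/(8 - 4*sqrt(17)))) - 237867 = (161496 + (-4997/25 + 221/(8 - 4*sqrt(17)))) - 237867 = (4032403/25 + 221/(8 - 4*sqrt(17))) - 237867 = -1914272/25 + 221/(8 - 4*sqrt(17))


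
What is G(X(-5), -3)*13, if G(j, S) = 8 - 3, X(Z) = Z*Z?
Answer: 65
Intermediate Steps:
X(Z) = Z²
G(j, S) = 5
G(X(-5), -3)*13 = 5*13 = 65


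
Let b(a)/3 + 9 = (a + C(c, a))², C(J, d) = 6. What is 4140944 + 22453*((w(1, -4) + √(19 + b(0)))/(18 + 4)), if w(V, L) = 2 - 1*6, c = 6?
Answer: 45617743/11 ≈ 4.1471e+6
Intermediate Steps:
b(a) = -27 + 3*(6 + a)² (b(a) = -27 + 3*(a + 6)² = -27 + 3*(6 + a)²)
w(V, L) = -4 (w(V, L) = 2 - 6 = -4)
4140944 + 22453*((w(1, -4) + √(19 + b(0)))/(18 + 4)) = 4140944 + 22453*((-4 + √(19 + (-27 + 3*(6 + 0)²)))/(18 + 4)) = 4140944 + 22453*((-4 + √(19 + (-27 + 3*6²)))/22) = 4140944 + 22453*((-4 + √(19 + (-27 + 3*36)))*(1/22)) = 4140944 + 22453*((-4 + √(19 + (-27 + 108)))*(1/22)) = 4140944 + 22453*((-4 + √(19 + 81))*(1/22)) = 4140944 + 22453*((-4 + √100)*(1/22)) = 4140944 + 22453*((-4 + 10)*(1/22)) = 4140944 + 22453*(6*(1/22)) = 4140944 + 22453*(3/11) = 4140944 + 67359/11 = 45617743/11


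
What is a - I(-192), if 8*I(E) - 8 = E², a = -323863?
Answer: -328472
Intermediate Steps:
I(E) = 1 + E²/8
a - I(-192) = -323863 - (1 + (⅛)*(-192)²) = -323863 - (1 + (⅛)*36864) = -323863 - (1 + 4608) = -323863 - 1*4609 = -323863 - 4609 = -328472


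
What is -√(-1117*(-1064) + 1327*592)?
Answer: -2*√493518 ≈ -1405.0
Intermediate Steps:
-√(-1117*(-1064) + 1327*592) = -√(1188488 + 785584) = -√1974072 = -2*√493518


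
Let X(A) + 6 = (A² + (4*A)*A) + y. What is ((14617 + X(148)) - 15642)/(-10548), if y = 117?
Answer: -18101/1758 ≈ -10.296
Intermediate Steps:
X(A) = 111 + 5*A² (X(A) = -6 + ((A² + (4*A)*A) + 117) = -6 + ((A² + 4*A²) + 117) = -6 + (5*A² + 117) = -6 + (117 + 5*A²) = 111 + 5*A²)
((14617 + X(148)) - 15642)/(-10548) = ((14617 + (111 + 5*148²)) - 15642)/(-10548) = ((14617 + (111 + 5*21904)) - 15642)*(-1/10548) = ((14617 + (111 + 109520)) - 15642)*(-1/10548) = ((14617 + 109631) - 15642)*(-1/10548) = (124248 - 15642)*(-1/10548) = 108606*(-1/10548) = -18101/1758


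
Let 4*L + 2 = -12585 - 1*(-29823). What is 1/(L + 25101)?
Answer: 1/29410 ≈ 3.4002e-5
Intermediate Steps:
L = 4309 (L = -½ + (-12585 - 1*(-29823))/4 = -½ + (-12585 + 29823)/4 = -½ + (¼)*17238 = -½ + 8619/2 = 4309)
1/(L + 25101) = 1/(4309 + 25101) = 1/29410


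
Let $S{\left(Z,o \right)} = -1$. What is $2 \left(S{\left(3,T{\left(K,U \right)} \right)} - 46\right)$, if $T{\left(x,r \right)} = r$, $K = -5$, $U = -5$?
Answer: $-94$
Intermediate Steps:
$2 \left(S{\left(3,T{\left(K,U \right)} \right)} - 46\right) = 2 \left(-1 - 46\right) = 2 \left(-47\right) = -94$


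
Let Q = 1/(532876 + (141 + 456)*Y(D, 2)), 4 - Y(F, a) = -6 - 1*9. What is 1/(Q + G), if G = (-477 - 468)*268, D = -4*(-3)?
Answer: -544219/137828903939 ≈ -3.9485e-6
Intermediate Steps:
D = 12
Y(F, a) = 19 (Y(F, a) = 4 - (-6 - 1*9) = 4 - (-6 - 9) = 4 - 1*(-15) = 4 + 15 = 19)
G = -253260 (G = -945*268 = -253260)
Q = 1/544219 (Q = 1/(532876 + (141 + 456)*19) = 1/(532876 + 597*19) = 1/(532876 + 11343) = 1/544219 ≈ 1.8375e-6)
1/(Q + G) = 1/(1/544219 - 253260) = 1/(-137828903939/544219) = -544219/137828903939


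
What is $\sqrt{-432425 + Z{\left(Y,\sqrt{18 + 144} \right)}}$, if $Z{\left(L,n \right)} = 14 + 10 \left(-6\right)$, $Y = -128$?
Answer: $13 i \sqrt{2559} \approx 657.63 i$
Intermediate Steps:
$Z{\left(L,n \right)} = -46$ ($Z{\left(L,n \right)} = 14 - 60 = -46$)
$\sqrt{-432425 + Z{\left(Y,\sqrt{18 + 144} \right)}} = \sqrt{-432425 - 46} = \sqrt{-432471} = 13 i \sqrt{2559}$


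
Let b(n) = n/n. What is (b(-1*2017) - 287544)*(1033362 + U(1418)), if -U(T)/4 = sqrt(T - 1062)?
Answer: -297136009566 + 2300344*sqrt(89) ≈ -2.9711e+11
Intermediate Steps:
b(n) = 1
U(T) = -4*sqrt(-1062 + T) (U(T) = -4*sqrt(T - 1062) = -4*sqrt(-1062 + T))
(b(-1*2017) - 287544)*(1033362 + U(1418)) = (1 - 287544)*(1033362 - 4*sqrt(-1062 + 1418)) = -287543*(1033362 - 8*sqrt(89)) = -297136009566 + 2300344*sqrt(89)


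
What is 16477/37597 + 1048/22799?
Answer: 59294397/122453429 ≈ 0.48422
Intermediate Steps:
16477/37597 + 1048/22799 = 59294397/122453429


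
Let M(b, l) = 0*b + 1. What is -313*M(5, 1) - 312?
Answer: -625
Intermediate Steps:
M(b, l) = 1 (M(b, l) = 0 + 1 = 1)
-313*M(5, 1) - 312 = -313*1 - 312 = -313 - 312 = -625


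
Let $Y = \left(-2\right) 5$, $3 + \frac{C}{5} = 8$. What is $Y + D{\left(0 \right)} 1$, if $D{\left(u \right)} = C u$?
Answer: $-10$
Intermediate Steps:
$C = 25$ ($C = -15 + 5 \cdot 8 = -15 + 40 = 25$)
$D{\left(u \right)} = 25 u$
$Y = -10$
$Y + D{\left(0 \right)} 1 = -10 + 25 \cdot 0 \cdot 1 = -10 + 0 \cdot 1 = -10 + 0 = -10$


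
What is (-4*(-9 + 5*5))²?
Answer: 4096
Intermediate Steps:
(-4*(-9 + 5*5))² = (-4*(-9 + 25))² = (-4*16)² = (-64)² = 4096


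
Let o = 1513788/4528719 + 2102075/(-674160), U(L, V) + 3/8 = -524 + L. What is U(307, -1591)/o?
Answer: 14748078357246/188870481641 ≈ 78.086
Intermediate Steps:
U(L, V) = -4195/8 + L (U(L, V) = -3/8 + (-524 + L) = -4195/8 + L)
o = -188870481641/67846248912 (o = 1513788*(1/4528719) + 2102075*(-1/674160) = 504596/1509573 - 420415/134832 = -188870481641/67846248912 ≈ -2.7838)
U(307, -1591)/o = (-4195/8 + 307)/(-188870481641/67846248912) = -1739/8*(-67846248912/188870481641) = 14748078357246/188870481641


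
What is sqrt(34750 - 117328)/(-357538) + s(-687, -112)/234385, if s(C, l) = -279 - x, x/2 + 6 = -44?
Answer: -179/234385 - I*sqrt(82578)/357538 ≈ -0.0007637 - 0.00080373*I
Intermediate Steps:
x = -100 (x = -12 + 2*(-44) = -12 - 88 = -100)
s(C, l) = -179 (s(C, l) = -279 - 1*(-100) = -279 + 100 = -179)
sqrt(34750 - 117328)/(-357538) + s(-687, -112)/234385 = sqrt(34750 - 117328)/(-357538) - 179/234385 = sqrt(-82578)*(-1/357538) - 179*1/234385 = (I*sqrt(82578))*(-1/357538) - 179/234385 = -I*sqrt(82578)/357538 - 179/234385 = -179/234385 - I*sqrt(82578)/357538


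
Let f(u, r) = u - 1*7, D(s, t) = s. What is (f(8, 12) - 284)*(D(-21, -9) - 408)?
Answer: 121407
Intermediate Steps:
f(u, r) = -7 + u (f(u, r) = u - 7 = -7 + u)
(f(8, 12) - 284)*(D(-21, -9) - 408) = ((-7 + 8) - 284)*(-21 - 408) = (1 - 284)*(-429) = -283*(-429) = 121407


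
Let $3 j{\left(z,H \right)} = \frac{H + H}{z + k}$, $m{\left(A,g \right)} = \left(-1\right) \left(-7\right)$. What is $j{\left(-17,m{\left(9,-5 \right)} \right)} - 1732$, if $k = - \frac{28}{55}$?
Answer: $- \frac{5004518}{2889} \approx -1732.3$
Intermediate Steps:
$m{\left(A,g \right)} = 7$
$k = - \frac{28}{55}$ ($k = \left(-28\right) \frac{1}{55} = - \frac{28}{55} \approx -0.50909$)
$j{\left(z,H \right)} = \frac{2 H}{3 \left(- \frac{28}{55} + z\right)}$ ($j{\left(z,H \right)} = \frac{\left(H + H\right) \frac{1}{z - \frac{28}{55}}}{3} = \frac{2 H \frac{1}{- \frac{28}{55} + z}}{3} = \frac{2 H}{3 \left(- \frac{28}{55} + z\right)}$)
$j{\left(-17,m{\left(9,-5 \right)} \right)} - 1732 = \frac{110}{3} \cdot 7 \frac{1}{-28 + 55 \left(-17\right)} - 1732 = \frac{110}{3} \cdot 7 \frac{1}{-28 - 935} - 1732 = \frac{110}{3} \cdot 7 \frac{1}{-963} - 1732 = \frac{110}{3} \cdot 7 \left(- \frac{1}{963}\right) - 1732 = - \frac{770}{2889} - 1732 = - \frac{5004518}{2889}$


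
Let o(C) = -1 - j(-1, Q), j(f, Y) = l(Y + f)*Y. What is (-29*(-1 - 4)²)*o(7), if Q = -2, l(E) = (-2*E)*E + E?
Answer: 31175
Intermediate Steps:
l(E) = E - 2*E² (l(E) = -2*E² + E = E - 2*E²)
j(f, Y) = Y*(Y + f)*(1 - 2*Y - 2*f) (j(f, Y) = ((Y + f)*(1 - 2*(Y + f)))*Y = ((Y + f)*(1 + (-2*Y - 2*f)))*Y = ((Y + f)*(1 - 2*Y - 2*f))*Y = Y*(Y + f)*(1 - 2*Y - 2*f))
o(C) = -43 (o(C) = -1 - (-1)*(-2)*(-2 - 1)*(-1 + 2*(-2) + 2*(-1)) = -1 - (-1)*(-2)*(-3)*(-1 - 4 - 2) = -1 - (-1)*(-2)*(-3)*(-7) = -1 - 1*42 = -1 - 42 = -43)
(-29*(-1 - 4)²)*o(7) = -29*(-1 - 4)²*(-43) = -29*(-5)²*(-43) = -29*25*(-43) = -725*(-43) = 31175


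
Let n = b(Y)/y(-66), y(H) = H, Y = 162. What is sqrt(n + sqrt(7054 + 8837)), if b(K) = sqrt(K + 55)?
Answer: sqrt(-66*sqrt(217) + 4356*sqrt(15891))/66 ≈ 11.218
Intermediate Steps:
b(K) = sqrt(55 + K)
n = -sqrt(217)/66 (n = sqrt(55 + 162)/(-66) = sqrt(217)*(-1/66) = -sqrt(217)/66 ≈ -0.22320)
sqrt(n + sqrt(7054 + 8837)) = sqrt(-sqrt(217)/66 + sqrt(7054 + 8837)) = sqrt(-sqrt(217)/66 + sqrt(15891)) = sqrt(sqrt(15891) - sqrt(217)/66)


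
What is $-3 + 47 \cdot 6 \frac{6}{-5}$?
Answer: $- \frac{1707}{5} \approx -341.4$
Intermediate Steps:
$-3 + 47 \cdot 6 \frac{6}{-5} = -3 + 47 \cdot 6 \cdot 6 \left(- \frac{1}{5}\right) = -3 + 47 \cdot 6 \left(- \frac{6}{5}\right) = -3 + 47 \left(- \frac{36}{5}\right) = -3 - \frac{1692}{5} = - \frac{1707}{5}$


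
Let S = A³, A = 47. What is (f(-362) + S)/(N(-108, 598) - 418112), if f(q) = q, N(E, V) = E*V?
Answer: -103461/482696 ≈ -0.21434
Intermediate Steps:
S = 103823 (S = 47³ = 103823)
(f(-362) + S)/(N(-108, 598) - 418112) = (-362 + 103823)/(-108*598 - 418112) = 103461/(-64584 - 418112) = 103461/(-482696) = 103461*(-1/482696) = -103461/482696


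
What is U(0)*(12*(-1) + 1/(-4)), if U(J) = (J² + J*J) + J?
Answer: 0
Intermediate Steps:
U(J) = J + 2*J² (U(J) = (J² + J²) + J = 2*J² + J = J + 2*J²)
U(0)*(12*(-1) + 1/(-4)) = (0*(1 + 2*0))*(12*(-1) + 1/(-4)) = (0*(1 + 0))*(-12 + 1*(-¼)) = (0*1)*(-12 - ¼) = 0*(-49/4) = 0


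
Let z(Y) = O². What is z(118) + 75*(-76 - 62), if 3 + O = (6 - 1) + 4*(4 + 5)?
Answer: -8906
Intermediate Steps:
O = 38 (O = -3 + ((6 - 1) + 4*(4 + 5)) = -3 + (5 + 4*9) = -3 + (5 + 36) = -3 + 41 = 38)
z(Y) = 1444 (z(Y) = 38² = 1444)
z(118) + 75*(-76 - 62) = 1444 + 75*(-76 - 62) = 1444 + 75*(-138) = 1444 - 10350 = -8906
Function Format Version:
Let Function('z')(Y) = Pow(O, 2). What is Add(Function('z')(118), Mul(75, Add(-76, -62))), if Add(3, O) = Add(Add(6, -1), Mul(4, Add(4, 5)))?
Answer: -8906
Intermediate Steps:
O = 38 (O = Add(-3, Add(Add(6, -1), Mul(4, Add(4, 5)))) = Add(-3, Add(5, Mul(4, 9))) = Add(-3, Add(5, 36)) = Add(-3, 41) = 38)
Function('z')(Y) = 1444 (Function('z')(Y) = Pow(38, 2) = 1444)
Add(Function('z')(118), Mul(75, Add(-76, -62))) = Add(1444, Mul(75, Add(-76, -62))) = Add(1444, Mul(75, -138)) = Add(1444, -10350) = -8906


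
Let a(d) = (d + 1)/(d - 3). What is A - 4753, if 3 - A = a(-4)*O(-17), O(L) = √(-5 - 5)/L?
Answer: -4750 + 3*I*√10/119 ≈ -4750.0 + 0.079721*I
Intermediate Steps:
a(d) = (1 + d)/(-3 + d)
O(L) = I*√10/L (O(L) = √(-10)/L = (I*√10)/L = I*√10/L)
A = 3 + 3*I*√10/119 (A = 3 - (1 - 4)/(-3 - 4)*I*√10/(-17) = 3 - -3/(-7)*I*√10*(-1/17) = 3 - (-⅐*(-3))*(-I*√10/17) = 3 - 3*(-I*√10/17)/7 = 3 - (-3)*I*√10/119 = 3 + 3*I*√10/119 ≈ 3.0 + 0.079721*I)
A - 4753 = (3 + 3*I*√10/119) - 4753 = -4750 + 3*I*√10/119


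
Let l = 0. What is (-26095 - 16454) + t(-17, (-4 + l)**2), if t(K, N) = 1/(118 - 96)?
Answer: -936077/22 ≈ -42549.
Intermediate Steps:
t(K, N) = 1/22
(-26095 - 16454) + t(-17, (-4 + l)**2) = (-26095 - 16454) + 1/22 = -42549 + 1/22 = -936077/22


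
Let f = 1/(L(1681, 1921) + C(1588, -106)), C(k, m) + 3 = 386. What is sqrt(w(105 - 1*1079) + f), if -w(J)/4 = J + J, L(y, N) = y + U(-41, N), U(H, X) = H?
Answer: sqrt(110342519)/119 ≈ 88.272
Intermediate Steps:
C(k, m) = 383 (C(k, m) = -3 + 386 = 383)
L(y, N) = -41 + y (L(y, N) = y - 41 = -41 + y)
f = 1/2023 (f = 1/((-41 + 1681) + 383) = 1/(1640 + 383) = 1/2023 ≈ 0.00049432)
w(J) = -8*J (w(J) = -4*(J + J) = -8*J)
sqrt(w(105 - 1*1079) + f) = sqrt(-8*(105 - 1*1079) + 1/2023) = sqrt(-8*(105 - 1079) + 1/2023) = sqrt(-8*(-974) + 1/2023) = sqrt(7792 + 1/2023) = sqrt(15763217/2023) = sqrt(110342519)/119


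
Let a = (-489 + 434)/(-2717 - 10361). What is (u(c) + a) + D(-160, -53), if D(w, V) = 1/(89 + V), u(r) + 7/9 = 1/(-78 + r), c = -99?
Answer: -3478895/4629612 ≈ -0.75144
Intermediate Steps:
u(r) = -7/9 + 1/(-78 + r)
a = 55/13078 (a = -55/(-13078) = -55*(-1/13078) = 55/13078 ≈ 0.0042055)
(u(c) + a) + D(-160, -53) = ((555 - 7*(-99))/(9*(-78 - 99)) + 55/13078) + 1/(89 - 53) = ((⅑)*(555 + 693)/(-177) + 55/13078) + 1/36 = ((⅑)*(-1/177)*1248 + 55/13078) + 1/36 = (-416/531 + 55/13078) + 1/36 = -5411243/6944418 + 1/36 = -3478895/4629612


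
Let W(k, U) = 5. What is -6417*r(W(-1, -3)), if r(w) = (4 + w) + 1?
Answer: -64170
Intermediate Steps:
r(w) = 5 + w
-6417*r(W(-1, -3)) = -6417*(5 + 5) = -6417*10 = -64170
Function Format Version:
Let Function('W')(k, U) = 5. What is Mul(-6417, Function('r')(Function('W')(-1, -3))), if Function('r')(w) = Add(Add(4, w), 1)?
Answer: -64170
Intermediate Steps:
Function('r')(w) = Add(5, w)
Mul(-6417, Function('r')(Function('W')(-1, -3))) = Mul(-6417, Add(5, 5)) = Mul(-6417, 10) = -64170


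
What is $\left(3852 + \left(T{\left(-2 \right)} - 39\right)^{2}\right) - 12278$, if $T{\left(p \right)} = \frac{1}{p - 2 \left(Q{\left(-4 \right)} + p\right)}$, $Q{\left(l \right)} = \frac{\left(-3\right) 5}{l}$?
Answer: $- \frac{833785}{121} \approx -6890.8$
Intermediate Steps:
$Q{\left(l \right)} = - \frac{15}{l}$
$T{\left(p \right)} = \frac{1}{- \frac{15}{2} - p}$ ($T{\left(p \right)} = \frac{1}{p - 2 \left(- \frac{15}{-4} + p\right)} = \frac{1}{p - 2 \left(\left(-15\right) \left(- \frac{1}{4}\right) + p\right)} = \frac{1}{p - 2 \left(\frac{15}{4} + p\right)} = \frac{1}{p - \left(\frac{15}{2} + 2 p\right)} = \frac{1}{- \frac{15}{2} - p}$)
$\left(3852 + \left(T{\left(-2 \right)} - 39\right)^{2}\right) - 12278 = \left(3852 + \left(- \frac{2}{15 + 2 \left(-2\right)} - 39\right)^{2}\right) - 12278 = \left(3852 + \left(- \frac{2}{15 - 4} - 39\right)^{2}\right) - 12278 = \left(3852 + \left(- \frac{2}{11} - 39\right)^{2}\right) - 12278 = \left(3852 + \left(- \frac{431}{11}\right)^{2}\right) - 12278 = \left(3852 + \frac{185761}{121}\right) - 12278 = \frac{651853}{121} - 12278 = - \frac{833785}{121}$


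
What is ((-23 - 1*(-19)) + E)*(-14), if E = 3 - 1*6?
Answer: 98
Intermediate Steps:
E = -3 (E = 3 - 6 = -3)
((-23 - 1*(-19)) + E)*(-14) = ((-23 - 1*(-19)) - 3)*(-14) = ((-23 + 19) - 3)*(-14) = (-4 - 3)*(-14) = -7*(-14) = 98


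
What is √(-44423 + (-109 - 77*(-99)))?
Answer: 3*I*√4101 ≈ 192.12*I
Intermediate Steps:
√(-44423 + (-109 - 77*(-99))) = √(-44423 + (-109 + 7623)) = √(-44423 + 7514) = √(-36909) = 3*I*√4101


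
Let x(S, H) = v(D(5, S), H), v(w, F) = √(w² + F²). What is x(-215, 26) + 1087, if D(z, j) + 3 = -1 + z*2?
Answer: 1087 + 2*√178 ≈ 1113.7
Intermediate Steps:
D(z, j) = -4 + 2*z (D(z, j) = -3 + (-1 + z*2) = -3 + (-1 + 2*z) = -4 + 2*z)
v(w, F) = √(F² + w²)
x(S, H) = √(36 + H²) (x(S, H) = √(H² + (-4 + 2*5)²) = √(H² + (-4 + 10)²) = √(H² + 6²) = √(H² + 36) = √(36 + H²))
x(-215, 26) + 1087 = √(36 + 26²) + 1087 = √(36 + 676) + 1087 = √712 + 1087 = 2*√178 + 1087 = 1087 + 2*√178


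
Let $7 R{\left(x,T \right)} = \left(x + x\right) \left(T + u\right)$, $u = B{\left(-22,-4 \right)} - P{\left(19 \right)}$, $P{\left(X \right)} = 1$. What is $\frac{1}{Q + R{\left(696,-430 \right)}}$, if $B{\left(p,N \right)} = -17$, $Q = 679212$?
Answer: $\frac{1}{590124} \approx 1.6946 \cdot 10^{-6}$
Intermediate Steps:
$u = -18$ ($u = -17 - 1 = -18$)
$R{\left(x,T \right)} = \frac{2 x \left(-18 + T\right)}{7}$ ($R{\left(x,T \right)} = \frac{\left(x + x\right) \left(T - 18\right)}{7} = \frac{2 x \left(-18 + T\right)}{7}$)
$\frac{1}{Q + R{\left(696,-430 \right)}} = \frac{1}{679212 + \frac{2}{7} \cdot 696 \left(-18 - 430\right)} = \frac{1}{679212 + \frac{2}{7} \cdot 696 \left(-448\right)} = \frac{1}{679212 - 89088} = \frac{1}{590124}$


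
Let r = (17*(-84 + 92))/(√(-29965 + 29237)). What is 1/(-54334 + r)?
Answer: -2472197/134324352954 + 17*I*√182/134324352954 ≈ -1.8405e-5 + 1.7074e-9*I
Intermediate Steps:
r = -34*I*√182/91 (r = (17*8)/(√(-728)) = 136/((2*I*√182)) = 136*(-I*√182/364) = -34*I*√182/91 ≈ -5.0405*I)
1/(-54334 + r) = 1/(-54334 - 34*I*√182/91)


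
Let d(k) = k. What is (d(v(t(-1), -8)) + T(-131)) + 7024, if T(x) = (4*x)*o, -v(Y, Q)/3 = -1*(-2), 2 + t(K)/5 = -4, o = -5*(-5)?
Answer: -6082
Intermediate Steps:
o = 25
t(K) = -30 (t(K) = -10 + 5*(-4) = -10 - 20 = -30)
v(Y, Q) = -6 (v(Y, Q) = -(-3)*(-2) = -3*2 = -6)
T(x) = 100*x (T(x) = (4*x)*25 = 100*x)
(d(v(t(-1), -8)) + T(-131)) + 7024 = (-6 + 100*(-131)) + 7024 = (-6 - 13100) + 7024 = -13106 + 7024 = -6082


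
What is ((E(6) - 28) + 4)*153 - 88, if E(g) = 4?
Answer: -3148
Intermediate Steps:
((E(6) - 28) + 4)*153 - 88 = ((4 - 28) + 4)*153 - 88 = (-24 + 4)*153 - 88 = -20*153 - 88 = -3060 - 88 = -3148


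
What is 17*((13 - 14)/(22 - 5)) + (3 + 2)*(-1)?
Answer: -6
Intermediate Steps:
17*((13 - 14)/(22 - 5)) + (3 + 2)*(-1) = 17*(-1/17) + 5*(-1) = 17*(-1*1/17) - 5 = 17*(-1/17) - 5 = -1 - 5 = -6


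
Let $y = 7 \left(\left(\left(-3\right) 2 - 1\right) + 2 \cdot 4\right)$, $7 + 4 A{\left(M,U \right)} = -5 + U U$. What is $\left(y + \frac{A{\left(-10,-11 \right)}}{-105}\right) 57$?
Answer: $\frac{53789}{140} \approx 384.21$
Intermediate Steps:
$A{\left(M,U \right)} = -3 + \frac{U^{2}}{4}$ ($A{\left(M,U \right)} = - \frac{7}{4} + \frac{-5 + U U}{4} = - \frac{7}{4} + \frac{-5 + U^{2}}{4} = - \frac{7}{4} + \left(- \frac{5}{4} + \frac{U^{2}}{4}\right) = -3 + \frac{U^{2}}{4}$)
$y = 7$ ($y = 7 \left(\left(-6 - 1\right) + 8\right) = 7 \left(-7 + 8\right) = 7 \cdot 1 = 7$)
$\left(y + \frac{A{\left(-10,-11 \right)}}{-105}\right) 57 = \left(7 + \frac{-3 + \frac{\left(-11\right)^{2}}{4}}{-105}\right) 57 = \left(7 + \left(-3 + \frac{1}{4} \cdot 121\right) \left(- \frac{1}{105}\right)\right) 57 = \left(7 + \left(-3 + \frac{121}{4}\right) \left(- \frac{1}{105}\right)\right) 57 = \left(7 + \frac{109}{4} \left(- \frac{1}{105}\right)\right) 57 = \left(7 - \frac{109}{420}\right) 57 = \frac{2831}{420} \cdot 57 = \frac{53789}{140}$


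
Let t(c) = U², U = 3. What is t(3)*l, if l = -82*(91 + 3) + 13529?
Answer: 52389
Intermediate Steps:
t(c) = 9 (t(c) = 3² = 9)
l = 5821 (l = -82*94 + 13529 = -7708 + 13529 = 5821)
t(3)*l = 9*5821 = 52389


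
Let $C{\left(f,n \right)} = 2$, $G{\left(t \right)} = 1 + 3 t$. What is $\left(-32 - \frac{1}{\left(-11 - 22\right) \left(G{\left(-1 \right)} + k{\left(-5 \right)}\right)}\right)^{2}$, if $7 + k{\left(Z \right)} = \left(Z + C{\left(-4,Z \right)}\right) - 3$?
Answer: $\frac{250937281}{245025} \approx 1024.1$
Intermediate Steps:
$k{\left(Z \right)} = -8 + Z$ ($k{\left(Z \right)} = -7 + \left(\left(Z + 2\right) - 3\right) = -7 + \left(\left(2 + Z\right) - 3\right) = -7 + \left(-1 + Z\right) = -8 + Z$)
$\left(-32 - \frac{1}{\left(-11 - 22\right) \left(G{\left(-1 \right)} + k{\left(-5 \right)}\right)}\right)^{2} = \left(-32 - \frac{1}{\left(-11 - 22\right) \left(\left(1 + 3 \left(-1\right)\right) - 13\right)}\right)^{2} = \left(-32 - \frac{1}{\left(-33\right) \left(\left(1 - 3\right) - 13\right)}\right)^{2} = \left(-32 - \frac{1}{\left(-33\right) \left(-2 - 13\right)}\right)^{2} = \left(-32 - \frac{1}{\left(-33\right) \left(-15\right)}\right)^{2} = \left(-32 - \frac{1}{495}\right)^{2} = \left(- \frac{15841}{495}\right)^{2} = \frac{250937281}{245025}$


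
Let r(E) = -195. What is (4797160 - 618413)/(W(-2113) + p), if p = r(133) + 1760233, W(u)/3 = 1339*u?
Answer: -4178747/6727883 ≈ -0.62111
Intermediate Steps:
W(u) = 4017*u (W(u) = 3*(1339*u) = 4017*u)
p = 1760038 (p = -195 + 1760233 = 1760038)
(4797160 - 618413)/(W(-2113) + p) = (4797160 - 618413)/(4017*(-2113) + 1760038) = 4178747/(-8487921 + 1760038) = 4178747/(-6727883) = 4178747*(-1/6727883) = -4178747/6727883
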